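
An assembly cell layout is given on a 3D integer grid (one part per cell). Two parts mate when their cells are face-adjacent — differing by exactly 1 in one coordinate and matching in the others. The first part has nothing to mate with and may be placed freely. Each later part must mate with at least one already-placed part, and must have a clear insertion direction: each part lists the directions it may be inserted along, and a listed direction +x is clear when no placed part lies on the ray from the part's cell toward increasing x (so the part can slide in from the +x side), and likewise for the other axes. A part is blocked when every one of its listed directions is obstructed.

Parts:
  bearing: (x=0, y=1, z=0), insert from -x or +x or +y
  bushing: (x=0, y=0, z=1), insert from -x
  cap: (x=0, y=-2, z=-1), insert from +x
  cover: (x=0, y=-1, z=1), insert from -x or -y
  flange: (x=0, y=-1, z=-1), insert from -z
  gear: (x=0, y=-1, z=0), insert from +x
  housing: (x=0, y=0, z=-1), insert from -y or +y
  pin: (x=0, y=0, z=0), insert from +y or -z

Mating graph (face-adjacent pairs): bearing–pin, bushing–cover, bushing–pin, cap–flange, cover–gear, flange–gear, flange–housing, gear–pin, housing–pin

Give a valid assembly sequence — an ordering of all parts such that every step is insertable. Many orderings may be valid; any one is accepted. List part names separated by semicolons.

flange; gear; cover; housing; cap; bushing; pin; bearing

1. flange@(0, -1, -1) [-z clear] — {flange}
2. gear@(0, -1, 0) [+x clear] — {flange, gear}
3. cover@(0, -1, 1) [-x clear] — {cover, flange, gear}
4. housing@(0, 0, -1) [+y clear] — {cover, flange, gear, housing}
5. cap@(0, -2, -1) [+x clear] — {cap, cover, flange, gear, housing}
6. bushing@(0, 0, 1) [-x clear] — {bushing, cap, cover, flange, gear, housing}
7. pin@(0, 0, 0) [+y clear] — {bushing, cap, cover, flange, gear, housing, pin}
8. bearing@(0, 1, 0) [-x clear] — {bearing, bushing, cap, cover, flange, gear, housing, pin}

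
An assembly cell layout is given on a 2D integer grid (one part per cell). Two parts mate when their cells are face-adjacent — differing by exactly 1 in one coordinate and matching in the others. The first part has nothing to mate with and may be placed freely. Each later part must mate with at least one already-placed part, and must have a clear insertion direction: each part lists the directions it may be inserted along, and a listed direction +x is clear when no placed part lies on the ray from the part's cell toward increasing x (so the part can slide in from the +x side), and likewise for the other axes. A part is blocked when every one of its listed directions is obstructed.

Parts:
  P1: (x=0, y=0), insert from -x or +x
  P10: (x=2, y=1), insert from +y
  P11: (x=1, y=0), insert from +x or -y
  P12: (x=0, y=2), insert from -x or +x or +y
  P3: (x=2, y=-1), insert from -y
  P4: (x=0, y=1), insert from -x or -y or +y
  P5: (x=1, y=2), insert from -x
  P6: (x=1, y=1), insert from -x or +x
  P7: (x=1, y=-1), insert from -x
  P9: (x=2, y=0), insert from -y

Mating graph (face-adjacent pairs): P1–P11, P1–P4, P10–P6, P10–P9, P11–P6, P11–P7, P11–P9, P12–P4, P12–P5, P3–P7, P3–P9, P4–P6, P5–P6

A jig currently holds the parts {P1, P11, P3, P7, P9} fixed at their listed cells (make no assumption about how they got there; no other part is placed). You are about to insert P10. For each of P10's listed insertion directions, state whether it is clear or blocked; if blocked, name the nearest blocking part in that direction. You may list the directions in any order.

+y: ray from P10(2, 1) has no placed part ⇒ clear

+y: clear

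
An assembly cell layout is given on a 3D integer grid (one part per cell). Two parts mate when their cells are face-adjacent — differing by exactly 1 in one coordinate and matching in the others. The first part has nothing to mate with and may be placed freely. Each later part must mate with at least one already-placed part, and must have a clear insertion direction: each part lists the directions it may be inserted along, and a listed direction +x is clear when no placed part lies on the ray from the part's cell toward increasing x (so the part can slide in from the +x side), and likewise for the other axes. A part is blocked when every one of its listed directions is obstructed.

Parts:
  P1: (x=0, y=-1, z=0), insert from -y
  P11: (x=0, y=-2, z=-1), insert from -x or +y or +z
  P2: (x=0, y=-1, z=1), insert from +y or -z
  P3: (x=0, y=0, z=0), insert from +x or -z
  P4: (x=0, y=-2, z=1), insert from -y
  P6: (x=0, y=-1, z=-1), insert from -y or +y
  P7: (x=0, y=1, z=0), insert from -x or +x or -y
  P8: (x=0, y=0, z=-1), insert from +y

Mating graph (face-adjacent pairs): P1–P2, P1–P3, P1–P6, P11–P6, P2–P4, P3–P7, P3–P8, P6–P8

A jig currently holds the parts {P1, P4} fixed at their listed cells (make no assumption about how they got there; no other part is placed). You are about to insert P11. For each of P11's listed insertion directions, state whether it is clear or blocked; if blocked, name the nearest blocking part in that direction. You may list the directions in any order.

+y: clear; +z: blocked by P4; -x: clear

-x: ray from P11(0, -2, -1) has no placed part ⇒ clear
+y: ray from P11(0, -2, -1) has no placed part ⇒ clear
+z: nearest on ray is P4@(0, -2, 1) ⇒ blocked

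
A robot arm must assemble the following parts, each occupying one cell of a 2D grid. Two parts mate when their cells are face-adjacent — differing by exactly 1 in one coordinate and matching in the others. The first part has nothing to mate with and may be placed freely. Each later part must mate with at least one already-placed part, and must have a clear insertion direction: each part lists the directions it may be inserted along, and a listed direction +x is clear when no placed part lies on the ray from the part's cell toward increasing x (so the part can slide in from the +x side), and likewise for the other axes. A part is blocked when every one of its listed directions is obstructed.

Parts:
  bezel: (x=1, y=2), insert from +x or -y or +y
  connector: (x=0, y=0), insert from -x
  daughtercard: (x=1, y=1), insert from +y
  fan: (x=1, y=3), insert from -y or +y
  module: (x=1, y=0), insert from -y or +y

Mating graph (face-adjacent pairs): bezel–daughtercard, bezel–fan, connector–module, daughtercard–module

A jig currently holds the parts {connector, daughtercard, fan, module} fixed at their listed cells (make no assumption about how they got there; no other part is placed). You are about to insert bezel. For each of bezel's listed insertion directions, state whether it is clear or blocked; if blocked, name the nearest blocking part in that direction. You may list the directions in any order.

+x: clear; +y: blocked by fan; -y: blocked by daughtercard

+x: ray from bezel(1, 2) has no placed part ⇒ clear
-y: nearest on ray is daughtercard@(1, 1) ⇒ blocked
+y: nearest on ray is fan@(1, 3) ⇒ blocked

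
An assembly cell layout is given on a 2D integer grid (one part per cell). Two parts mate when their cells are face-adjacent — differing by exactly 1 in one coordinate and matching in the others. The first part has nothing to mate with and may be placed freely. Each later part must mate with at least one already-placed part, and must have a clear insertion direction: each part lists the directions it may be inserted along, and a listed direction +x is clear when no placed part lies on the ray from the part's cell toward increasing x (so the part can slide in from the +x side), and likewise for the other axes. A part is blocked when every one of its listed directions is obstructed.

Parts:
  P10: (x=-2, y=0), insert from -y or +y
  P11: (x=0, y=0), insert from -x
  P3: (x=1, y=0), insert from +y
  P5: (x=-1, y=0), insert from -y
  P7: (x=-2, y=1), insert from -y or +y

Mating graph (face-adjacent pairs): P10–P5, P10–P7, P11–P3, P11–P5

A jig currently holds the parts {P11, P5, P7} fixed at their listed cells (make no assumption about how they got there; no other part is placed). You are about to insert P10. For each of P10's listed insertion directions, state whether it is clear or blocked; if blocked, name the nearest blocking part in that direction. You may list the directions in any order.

+y: blocked by P7; -y: clear

-y: ray from P10(-2, 0) has no placed part ⇒ clear
+y: nearest on ray is P7@(-2, 1) ⇒ blocked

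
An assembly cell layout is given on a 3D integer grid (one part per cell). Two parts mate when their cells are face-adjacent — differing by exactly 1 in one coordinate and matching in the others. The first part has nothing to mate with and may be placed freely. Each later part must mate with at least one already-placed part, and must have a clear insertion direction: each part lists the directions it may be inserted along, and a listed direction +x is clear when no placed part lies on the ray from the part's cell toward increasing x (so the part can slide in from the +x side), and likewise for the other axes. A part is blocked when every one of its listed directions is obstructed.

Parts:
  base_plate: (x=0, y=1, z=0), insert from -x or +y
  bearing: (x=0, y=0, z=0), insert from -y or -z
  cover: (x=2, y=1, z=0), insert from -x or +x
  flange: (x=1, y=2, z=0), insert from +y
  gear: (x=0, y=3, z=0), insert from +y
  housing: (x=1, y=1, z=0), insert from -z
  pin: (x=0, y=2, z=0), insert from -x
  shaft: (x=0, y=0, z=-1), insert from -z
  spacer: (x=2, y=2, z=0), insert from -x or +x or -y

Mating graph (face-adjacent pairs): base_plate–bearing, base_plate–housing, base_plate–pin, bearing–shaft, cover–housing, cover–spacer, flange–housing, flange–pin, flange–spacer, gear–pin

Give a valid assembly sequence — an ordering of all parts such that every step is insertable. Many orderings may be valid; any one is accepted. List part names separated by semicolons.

1. spacer@(2, 2, 0) [-x clear] — {spacer}
2. flange@(1, 2, 0) [+y clear] — {flange, spacer}
3. housing@(1, 1, 0) [-z clear] — {flange, housing, spacer}
4. base_plate@(0, 1, 0) [-x clear] — {base_plate, flange, housing, spacer}
5. bearing@(0, 0, 0) [-y clear] — {base_plate, bearing, flange, housing, spacer}
6. shaft@(0, 0, -1) [-z clear] — {base_plate, bearing, flange, housing, shaft, spacer}
7. pin@(0, 2, 0) [-x clear] — {base_plate, bearing, flange, housing, pin, shaft, spacer}
8. gear@(0, 3, 0) [+y clear] — {base_plate, bearing, flange, gear, housing, pin, shaft, spacer}
9. cover@(2, 1, 0) [+x clear] — {base_plate, bearing, cover, flange, gear, housing, pin, shaft, spacer}

spacer; flange; housing; base_plate; bearing; shaft; pin; gear; cover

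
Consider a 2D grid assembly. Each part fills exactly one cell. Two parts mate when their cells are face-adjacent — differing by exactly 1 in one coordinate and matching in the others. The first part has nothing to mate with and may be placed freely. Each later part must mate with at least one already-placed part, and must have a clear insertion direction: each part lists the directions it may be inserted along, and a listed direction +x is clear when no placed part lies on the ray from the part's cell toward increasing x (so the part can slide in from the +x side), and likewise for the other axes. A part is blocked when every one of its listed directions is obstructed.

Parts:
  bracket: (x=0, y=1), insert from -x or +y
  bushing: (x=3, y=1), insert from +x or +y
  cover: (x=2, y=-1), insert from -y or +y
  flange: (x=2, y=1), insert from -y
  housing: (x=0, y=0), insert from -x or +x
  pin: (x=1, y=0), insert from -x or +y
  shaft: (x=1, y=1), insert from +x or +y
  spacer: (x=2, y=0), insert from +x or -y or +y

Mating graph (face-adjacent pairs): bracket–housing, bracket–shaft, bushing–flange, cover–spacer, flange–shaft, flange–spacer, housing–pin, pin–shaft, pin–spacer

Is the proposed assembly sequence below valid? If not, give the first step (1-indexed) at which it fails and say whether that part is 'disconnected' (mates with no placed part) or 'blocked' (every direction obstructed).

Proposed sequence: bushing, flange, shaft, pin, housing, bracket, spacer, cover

1. bushing@(3, 1) [+x clear] — {bushing}
2. flange@(2, 1) [-y clear] — {bushing, flange}
3. shaft@(1, 1) [+y clear] — {bushing, flange, shaft}
4. pin@(1, 0) [-x clear] — {bushing, flange, pin, shaft}
5. housing@(0, 0) [-x clear] — {bushing, flange, housing, pin, shaft}
6. bracket@(0, 1) [-x clear] — {bracket, bushing, flange, housing, pin, shaft}
7. spacer@(2, 0) [+x clear] — {bracket, bushing, flange, housing, pin, shaft, spacer}
8. cover@(2, -1) [-y clear] — {bracket, bushing, cover, flange, housing, pin, shaft, spacer}

Valid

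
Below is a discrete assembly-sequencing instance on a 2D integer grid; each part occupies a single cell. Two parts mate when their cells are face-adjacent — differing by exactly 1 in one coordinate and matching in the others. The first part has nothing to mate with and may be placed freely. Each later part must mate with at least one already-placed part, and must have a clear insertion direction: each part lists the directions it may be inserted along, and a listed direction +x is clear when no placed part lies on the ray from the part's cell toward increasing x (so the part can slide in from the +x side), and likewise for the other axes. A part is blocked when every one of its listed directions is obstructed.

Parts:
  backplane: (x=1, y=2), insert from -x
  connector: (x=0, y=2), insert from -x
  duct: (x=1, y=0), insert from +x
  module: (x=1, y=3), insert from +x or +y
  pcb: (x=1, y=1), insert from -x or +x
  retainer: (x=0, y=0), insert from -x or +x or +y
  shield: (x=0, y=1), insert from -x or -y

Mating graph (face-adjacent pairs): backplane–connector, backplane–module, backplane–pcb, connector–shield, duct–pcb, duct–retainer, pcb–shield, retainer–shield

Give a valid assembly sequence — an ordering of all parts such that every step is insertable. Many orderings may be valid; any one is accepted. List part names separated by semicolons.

retainer; duct; shield; pcb; backplane; connector; module

1. retainer@(0, 0) [-x clear] — {retainer}
2. duct@(1, 0) [+x clear] — {duct, retainer}
3. shield@(0, 1) [-x clear] — {duct, retainer, shield}
4. pcb@(1, 1) [+x clear] — {duct, pcb, retainer, shield}
5. backplane@(1, 2) [-x clear] — {backplane, duct, pcb, retainer, shield}
6. connector@(0, 2) [-x clear] — {backplane, connector, duct, pcb, retainer, shield}
7. module@(1, 3) [+x clear] — {backplane, connector, duct, module, pcb, retainer, shield}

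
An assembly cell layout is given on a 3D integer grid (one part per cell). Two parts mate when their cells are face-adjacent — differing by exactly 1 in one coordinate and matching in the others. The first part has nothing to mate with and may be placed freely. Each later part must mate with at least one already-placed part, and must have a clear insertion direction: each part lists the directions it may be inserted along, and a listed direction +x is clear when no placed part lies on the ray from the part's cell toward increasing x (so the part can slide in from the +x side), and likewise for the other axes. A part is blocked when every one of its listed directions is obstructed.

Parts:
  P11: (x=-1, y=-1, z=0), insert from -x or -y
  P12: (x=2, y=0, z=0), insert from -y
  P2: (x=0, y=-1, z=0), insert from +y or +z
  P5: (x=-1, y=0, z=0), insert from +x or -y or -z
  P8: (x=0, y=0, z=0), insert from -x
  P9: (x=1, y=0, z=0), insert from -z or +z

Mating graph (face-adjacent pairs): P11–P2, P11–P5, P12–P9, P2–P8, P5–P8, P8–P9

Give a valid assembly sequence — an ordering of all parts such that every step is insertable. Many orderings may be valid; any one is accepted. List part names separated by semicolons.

P2; P8; P9; P12; P5; P11

1. P2@(0, -1, 0) [+y clear] — {P2}
2. P8@(0, 0, 0) [-x clear] — {P2, P8}
3. P9@(1, 0, 0) [-z clear] — {P2, P8, P9}
4. P12@(2, 0, 0) [-y clear] — {P12, P2, P8, P9}
5. P5@(-1, 0, 0) [-y clear] — {P12, P2, P5, P8, P9}
6. P11@(-1, -1, 0) [-x clear] — {P11, P12, P2, P5, P8, P9}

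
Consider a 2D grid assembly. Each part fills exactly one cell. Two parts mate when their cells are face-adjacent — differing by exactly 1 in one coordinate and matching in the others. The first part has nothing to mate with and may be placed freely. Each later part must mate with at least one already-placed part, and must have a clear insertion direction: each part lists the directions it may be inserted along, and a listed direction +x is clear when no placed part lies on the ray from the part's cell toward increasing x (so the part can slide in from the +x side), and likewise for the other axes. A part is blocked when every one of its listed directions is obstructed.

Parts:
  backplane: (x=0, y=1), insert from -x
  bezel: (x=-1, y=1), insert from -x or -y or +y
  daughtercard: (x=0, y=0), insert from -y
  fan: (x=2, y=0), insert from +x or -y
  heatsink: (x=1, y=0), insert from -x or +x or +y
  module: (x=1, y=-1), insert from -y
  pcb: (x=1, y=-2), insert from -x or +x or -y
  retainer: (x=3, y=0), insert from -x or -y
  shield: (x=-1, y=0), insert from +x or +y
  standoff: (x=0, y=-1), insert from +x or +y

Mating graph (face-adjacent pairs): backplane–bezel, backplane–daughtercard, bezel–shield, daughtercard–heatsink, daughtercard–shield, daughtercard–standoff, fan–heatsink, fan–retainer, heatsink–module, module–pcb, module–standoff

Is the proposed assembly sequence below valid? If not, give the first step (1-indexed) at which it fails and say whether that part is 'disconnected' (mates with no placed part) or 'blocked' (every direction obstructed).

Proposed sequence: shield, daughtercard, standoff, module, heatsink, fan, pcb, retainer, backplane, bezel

Valid

1. shield@(-1, 0) [+x clear] — {shield}
2. daughtercard@(0, 0) [-y clear] — {daughtercard, shield}
3. standoff@(0, -1) [+x clear] — {daughtercard, shield, standoff}
4. module@(1, -1) [-y clear] — {daughtercard, module, shield, standoff}
5. heatsink@(1, 0) [+x clear] — {daughtercard, heatsink, module, shield, standoff}
6. fan@(2, 0) [+x clear] — {daughtercard, fan, heatsink, module, shield, standoff}
7. pcb@(1, -2) [-x clear] — {daughtercard, fan, heatsink, module, pcb, shield, standoff}
8. retainer@(3, 0) [-y clear] — {daughtercard, fan, heatsink, module, pcb, retainer, shield, standoff}
9. backplane@(0, 1) [-x clear] — {backplane, daughtercard, fan, heatsink, module, pcb, retainer, shield, standoff}
10. bezel@(-1, 1) [-x clear] — {backplane, bezel, daughtercard, fan, heatsink, module, pcb, retainer, shield, standoff}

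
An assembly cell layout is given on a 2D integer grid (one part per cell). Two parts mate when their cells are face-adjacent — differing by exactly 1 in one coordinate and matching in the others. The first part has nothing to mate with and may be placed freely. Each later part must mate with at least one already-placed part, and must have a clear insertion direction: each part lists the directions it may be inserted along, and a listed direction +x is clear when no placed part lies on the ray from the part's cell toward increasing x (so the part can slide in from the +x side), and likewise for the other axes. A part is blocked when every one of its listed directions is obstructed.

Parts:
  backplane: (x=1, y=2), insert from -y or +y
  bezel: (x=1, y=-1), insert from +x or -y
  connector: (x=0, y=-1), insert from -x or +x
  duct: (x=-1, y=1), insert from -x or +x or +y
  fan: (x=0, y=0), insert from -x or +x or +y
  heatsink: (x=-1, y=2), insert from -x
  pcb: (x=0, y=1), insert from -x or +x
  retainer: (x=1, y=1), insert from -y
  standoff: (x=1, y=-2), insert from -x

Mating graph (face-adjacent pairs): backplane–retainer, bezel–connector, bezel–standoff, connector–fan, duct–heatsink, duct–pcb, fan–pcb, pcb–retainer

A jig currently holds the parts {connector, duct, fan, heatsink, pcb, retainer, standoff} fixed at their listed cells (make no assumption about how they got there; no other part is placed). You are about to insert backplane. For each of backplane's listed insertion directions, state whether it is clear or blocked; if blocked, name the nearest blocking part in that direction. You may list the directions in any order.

+y: clear; -y: blocked by retainer

-y: nearest on ray is retainer@(1, 1) ⇒ blocked
+y: ray from backplane(1, 2) has no placed part ⇒ clear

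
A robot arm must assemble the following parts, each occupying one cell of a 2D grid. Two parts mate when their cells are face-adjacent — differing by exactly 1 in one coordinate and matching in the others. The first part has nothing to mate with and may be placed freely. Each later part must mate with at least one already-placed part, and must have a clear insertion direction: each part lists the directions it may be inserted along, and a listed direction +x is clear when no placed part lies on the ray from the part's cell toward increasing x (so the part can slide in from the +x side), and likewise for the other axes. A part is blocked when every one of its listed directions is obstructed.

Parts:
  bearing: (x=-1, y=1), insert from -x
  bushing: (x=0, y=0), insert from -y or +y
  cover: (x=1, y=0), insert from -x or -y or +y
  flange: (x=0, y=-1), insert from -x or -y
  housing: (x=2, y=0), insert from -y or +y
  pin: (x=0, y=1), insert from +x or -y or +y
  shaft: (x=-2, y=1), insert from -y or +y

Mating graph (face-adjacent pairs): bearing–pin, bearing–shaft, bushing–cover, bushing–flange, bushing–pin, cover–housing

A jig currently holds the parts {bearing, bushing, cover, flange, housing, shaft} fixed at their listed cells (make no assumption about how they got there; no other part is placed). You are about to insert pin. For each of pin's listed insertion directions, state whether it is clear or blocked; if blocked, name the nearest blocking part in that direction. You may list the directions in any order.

+x: clear; +y: clear; -y: blocked by bushing

+x: ray from pin(0, 1) has no placed part ⇒ clear
-y: nearest on ray is bushing@(0, 0) ⇒ blocked
+y: ray from pin(0, 1) has no placed part ⇒ clear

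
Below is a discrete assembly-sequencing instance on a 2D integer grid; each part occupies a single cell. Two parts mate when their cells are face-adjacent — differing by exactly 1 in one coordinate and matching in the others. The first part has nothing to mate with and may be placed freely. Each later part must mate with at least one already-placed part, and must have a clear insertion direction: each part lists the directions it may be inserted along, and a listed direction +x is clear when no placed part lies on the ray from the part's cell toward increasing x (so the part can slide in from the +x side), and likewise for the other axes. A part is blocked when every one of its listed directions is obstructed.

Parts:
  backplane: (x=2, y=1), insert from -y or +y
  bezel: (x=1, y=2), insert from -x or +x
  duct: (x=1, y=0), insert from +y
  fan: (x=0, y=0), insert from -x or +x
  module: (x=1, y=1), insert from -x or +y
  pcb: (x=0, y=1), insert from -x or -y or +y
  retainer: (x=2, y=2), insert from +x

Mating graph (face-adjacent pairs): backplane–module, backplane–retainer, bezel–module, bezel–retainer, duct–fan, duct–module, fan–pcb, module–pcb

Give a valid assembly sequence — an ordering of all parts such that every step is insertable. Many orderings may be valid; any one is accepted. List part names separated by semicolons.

1. duct@(1, 0) [+y clear] — {duct}
2. module@(1, 1) [-x clear] — {duct, module}
3. fan@(0, 0) [-x clear] — {duct, fan, module}
4. pcb@(0, 1) [-x clear] — {duct, fan, module, pcb}
5. backplane@(2, 1) [-y clear] — {backplane, duct, fan, module, pcb}
6. bezel@(1, 2) [-x clear] — {backplane, bezel, duct, fan, module, pcb}
7. retainer@(2, 2) [+x clear] — {backplane, bezel, duct, fan, module, pcb, retainer}

duct; module; fan; pcb; backplane; bezel; retainer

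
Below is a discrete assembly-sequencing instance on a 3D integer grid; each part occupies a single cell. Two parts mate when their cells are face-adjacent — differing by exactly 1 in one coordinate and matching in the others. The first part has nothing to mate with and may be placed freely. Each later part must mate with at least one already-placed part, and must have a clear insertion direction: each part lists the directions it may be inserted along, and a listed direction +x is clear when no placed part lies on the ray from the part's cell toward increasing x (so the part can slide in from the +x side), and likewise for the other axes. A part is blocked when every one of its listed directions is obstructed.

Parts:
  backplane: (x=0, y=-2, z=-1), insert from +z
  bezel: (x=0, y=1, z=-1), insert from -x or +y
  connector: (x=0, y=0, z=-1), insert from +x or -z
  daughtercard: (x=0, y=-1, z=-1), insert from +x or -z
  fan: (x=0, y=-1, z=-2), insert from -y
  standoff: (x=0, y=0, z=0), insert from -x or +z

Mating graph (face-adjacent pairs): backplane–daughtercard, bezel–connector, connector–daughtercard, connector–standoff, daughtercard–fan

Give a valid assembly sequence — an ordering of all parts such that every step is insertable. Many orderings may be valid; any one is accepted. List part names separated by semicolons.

1. backplane@(0, -2, -1) [+z clear] — {backplane}
2. daughtercard@(0, -1, -1) [+x clear] — {backplane, daughtercard}
3. fan@(0, -1, -2) [-y clear] — {backplane, daughtercard, fan}
4. connector@(0, 0, -1) [+x clear] — {backplane, connector, daughtercard, fan}
5. bezel@(0, 1, -1) [-x clear] — {backplane, bezel, connector, daughtercard, fan}
6. standoff@(0, 0, 0) [-x clear] — {backplane, bezel, connector, daughtercard, fan, standoff}

backplane; daughtercard; fan; connector; bezel; standoff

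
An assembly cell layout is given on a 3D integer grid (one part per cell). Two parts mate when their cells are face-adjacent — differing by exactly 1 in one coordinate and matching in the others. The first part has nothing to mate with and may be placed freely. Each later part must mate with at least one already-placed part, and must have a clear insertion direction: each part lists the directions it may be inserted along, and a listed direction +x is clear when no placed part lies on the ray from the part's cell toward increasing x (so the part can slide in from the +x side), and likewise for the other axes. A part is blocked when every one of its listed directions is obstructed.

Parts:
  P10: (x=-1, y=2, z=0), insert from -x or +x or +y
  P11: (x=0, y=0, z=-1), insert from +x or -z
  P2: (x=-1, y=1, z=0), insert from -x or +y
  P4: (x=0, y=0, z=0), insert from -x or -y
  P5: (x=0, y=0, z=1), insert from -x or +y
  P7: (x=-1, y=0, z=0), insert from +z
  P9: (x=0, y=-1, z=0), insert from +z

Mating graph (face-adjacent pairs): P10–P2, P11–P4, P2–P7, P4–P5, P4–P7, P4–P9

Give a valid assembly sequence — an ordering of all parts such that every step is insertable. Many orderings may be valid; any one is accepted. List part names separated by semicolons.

P9; P4; P5; P7; P11; P2; P10

1. P9@(0, -1, 0) [+z clear] — {P9}
2. P4@(0, 0, 0) [-x clear] — {P4, P9}
3. P5@(0, 0, 1) [-x clear] — {P4, P5, P9}
4. P7@(-1, 0, 0) [+z clear] — {P4, P5, P7, P9}
5. P11@(0, 0, -1) [+x clear] — {P11, P4, P5, P7, P9}
6. P2@(-1, 1, 0) [-x clear] — {P11, P2, P4, P5, P7, P9}
7. P10@(-1, 2, 0) [-x clear] — {P10, P11, P2, P4, P5, P7, P9}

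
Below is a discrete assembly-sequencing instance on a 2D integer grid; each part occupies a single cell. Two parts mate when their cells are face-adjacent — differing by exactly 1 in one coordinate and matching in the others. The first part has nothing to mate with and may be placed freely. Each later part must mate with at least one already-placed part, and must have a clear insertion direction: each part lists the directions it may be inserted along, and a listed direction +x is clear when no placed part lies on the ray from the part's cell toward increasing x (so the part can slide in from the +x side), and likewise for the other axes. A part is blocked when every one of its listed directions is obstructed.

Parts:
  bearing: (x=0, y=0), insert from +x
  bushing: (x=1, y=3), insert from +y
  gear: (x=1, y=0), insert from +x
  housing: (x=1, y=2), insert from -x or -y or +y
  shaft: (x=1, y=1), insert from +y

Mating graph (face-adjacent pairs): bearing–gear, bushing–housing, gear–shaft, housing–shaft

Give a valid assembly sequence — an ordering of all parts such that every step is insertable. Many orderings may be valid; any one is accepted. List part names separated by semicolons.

bearing; gear; shaft; housing; bushing

1. bearing@(0, 0) [+x clear] — {bearing}
2. gear@(1, 0) [+x clear] — {bearing, gear}
3. shaft@(1, 1) [+y clear] — {bearing, gear, shaft}
4. housing@(1, 2) [-x clear] — {bearing, gear, housing, shaft}
5. bushing@(1, 3) [+y clear] — {bearing, bushing, gear, housing, shaft}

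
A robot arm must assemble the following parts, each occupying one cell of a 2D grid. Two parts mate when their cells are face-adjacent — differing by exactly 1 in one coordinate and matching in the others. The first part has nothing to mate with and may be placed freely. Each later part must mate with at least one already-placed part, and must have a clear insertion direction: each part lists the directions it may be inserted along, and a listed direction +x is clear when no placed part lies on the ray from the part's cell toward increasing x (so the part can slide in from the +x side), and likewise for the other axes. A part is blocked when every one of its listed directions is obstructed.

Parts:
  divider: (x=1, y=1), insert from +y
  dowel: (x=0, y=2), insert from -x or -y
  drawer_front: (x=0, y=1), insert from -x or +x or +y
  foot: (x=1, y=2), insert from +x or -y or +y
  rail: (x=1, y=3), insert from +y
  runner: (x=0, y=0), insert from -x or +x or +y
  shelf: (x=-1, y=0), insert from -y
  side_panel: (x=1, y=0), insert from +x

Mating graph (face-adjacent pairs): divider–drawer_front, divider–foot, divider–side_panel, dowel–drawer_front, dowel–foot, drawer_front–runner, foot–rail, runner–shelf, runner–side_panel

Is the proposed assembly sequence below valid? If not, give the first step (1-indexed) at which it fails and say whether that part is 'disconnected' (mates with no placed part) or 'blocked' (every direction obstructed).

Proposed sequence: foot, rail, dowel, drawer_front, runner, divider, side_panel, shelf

Invalid at step 6 (blocked)

1. foot@(1, 2) [+x clear] — {foot}
2. rail@(1, 3) [+y clear] — {foot, rail}
3. dowel@(0, 2) [-x clear] — {dowel, foot, rail}
4. drawer_front@(0, 1) [-x clear] — {dowel, drawer_front, foot, rail}
5. runner@(0, 0) [-x clear] — {dowel, drawer_front, foot, rail, runner}
6. divider@(1, 1) — +y all obstructed ⇒ blocked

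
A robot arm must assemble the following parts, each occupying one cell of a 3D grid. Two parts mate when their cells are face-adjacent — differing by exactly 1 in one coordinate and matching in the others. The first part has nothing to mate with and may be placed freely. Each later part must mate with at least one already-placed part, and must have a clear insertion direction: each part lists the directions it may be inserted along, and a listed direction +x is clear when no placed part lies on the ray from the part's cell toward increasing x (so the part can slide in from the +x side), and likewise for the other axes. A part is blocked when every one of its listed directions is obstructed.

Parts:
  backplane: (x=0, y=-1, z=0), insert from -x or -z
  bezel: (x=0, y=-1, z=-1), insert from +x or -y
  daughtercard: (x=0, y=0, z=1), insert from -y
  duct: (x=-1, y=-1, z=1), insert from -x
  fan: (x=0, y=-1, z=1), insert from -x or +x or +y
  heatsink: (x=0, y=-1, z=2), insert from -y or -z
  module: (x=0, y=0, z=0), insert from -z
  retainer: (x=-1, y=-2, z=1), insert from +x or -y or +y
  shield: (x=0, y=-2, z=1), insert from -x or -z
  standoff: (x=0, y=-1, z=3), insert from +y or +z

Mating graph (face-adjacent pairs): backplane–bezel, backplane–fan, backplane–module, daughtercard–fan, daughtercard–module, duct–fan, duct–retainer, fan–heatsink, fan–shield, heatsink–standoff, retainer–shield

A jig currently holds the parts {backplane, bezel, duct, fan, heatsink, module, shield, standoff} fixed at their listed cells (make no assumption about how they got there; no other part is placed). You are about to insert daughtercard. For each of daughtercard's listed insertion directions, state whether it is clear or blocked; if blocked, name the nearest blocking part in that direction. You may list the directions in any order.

-y: nearest on ray is fan@(0, -1, 1) ⇒ blocked

-y: blocked by fan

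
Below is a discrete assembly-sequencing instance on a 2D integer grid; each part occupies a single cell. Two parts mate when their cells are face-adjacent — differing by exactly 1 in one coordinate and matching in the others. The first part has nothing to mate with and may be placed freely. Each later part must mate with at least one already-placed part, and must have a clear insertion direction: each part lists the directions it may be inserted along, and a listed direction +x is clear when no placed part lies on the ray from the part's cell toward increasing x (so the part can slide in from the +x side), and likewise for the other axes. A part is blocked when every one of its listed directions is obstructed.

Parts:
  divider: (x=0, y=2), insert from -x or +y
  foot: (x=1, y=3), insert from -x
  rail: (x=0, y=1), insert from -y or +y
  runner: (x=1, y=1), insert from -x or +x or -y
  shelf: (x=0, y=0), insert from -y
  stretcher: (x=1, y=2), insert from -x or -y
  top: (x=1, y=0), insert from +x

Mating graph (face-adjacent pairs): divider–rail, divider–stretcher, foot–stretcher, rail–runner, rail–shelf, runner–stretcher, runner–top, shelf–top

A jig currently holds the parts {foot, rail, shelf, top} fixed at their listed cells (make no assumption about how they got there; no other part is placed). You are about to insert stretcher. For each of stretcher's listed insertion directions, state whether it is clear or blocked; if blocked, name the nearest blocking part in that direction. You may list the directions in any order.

-x: clear; -y: blocked by top

-x: ray from stretcher(1, 2) has no placed part ⇒ clear
-y: nearest on ray is top@(1, 0) ⇒ blocked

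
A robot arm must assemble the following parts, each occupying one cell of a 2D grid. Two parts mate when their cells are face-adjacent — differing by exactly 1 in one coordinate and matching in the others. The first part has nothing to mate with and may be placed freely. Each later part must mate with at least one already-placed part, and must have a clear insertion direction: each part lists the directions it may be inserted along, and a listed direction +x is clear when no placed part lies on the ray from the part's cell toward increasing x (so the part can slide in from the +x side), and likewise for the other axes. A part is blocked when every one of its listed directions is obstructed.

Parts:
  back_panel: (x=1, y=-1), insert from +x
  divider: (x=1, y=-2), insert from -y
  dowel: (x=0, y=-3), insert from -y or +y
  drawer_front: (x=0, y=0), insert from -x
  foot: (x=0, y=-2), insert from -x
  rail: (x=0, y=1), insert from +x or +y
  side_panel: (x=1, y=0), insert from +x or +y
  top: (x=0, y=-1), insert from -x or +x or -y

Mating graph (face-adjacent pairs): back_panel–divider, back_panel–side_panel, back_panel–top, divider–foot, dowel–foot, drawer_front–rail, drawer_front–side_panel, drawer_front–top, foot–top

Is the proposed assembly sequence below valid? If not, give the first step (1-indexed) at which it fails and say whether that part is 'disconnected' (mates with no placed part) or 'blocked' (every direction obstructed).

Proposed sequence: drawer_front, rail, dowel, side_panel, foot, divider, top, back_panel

1. drawer_front@(0, 0) [-x clear] — {drawer_front}
2. rail@(0, 1) [+x clear] — {drawer_front, rail}
3. dowel@(0, -3) — no placed neighbour ⇒ disconnected

Invalid at step 3 (disconnected)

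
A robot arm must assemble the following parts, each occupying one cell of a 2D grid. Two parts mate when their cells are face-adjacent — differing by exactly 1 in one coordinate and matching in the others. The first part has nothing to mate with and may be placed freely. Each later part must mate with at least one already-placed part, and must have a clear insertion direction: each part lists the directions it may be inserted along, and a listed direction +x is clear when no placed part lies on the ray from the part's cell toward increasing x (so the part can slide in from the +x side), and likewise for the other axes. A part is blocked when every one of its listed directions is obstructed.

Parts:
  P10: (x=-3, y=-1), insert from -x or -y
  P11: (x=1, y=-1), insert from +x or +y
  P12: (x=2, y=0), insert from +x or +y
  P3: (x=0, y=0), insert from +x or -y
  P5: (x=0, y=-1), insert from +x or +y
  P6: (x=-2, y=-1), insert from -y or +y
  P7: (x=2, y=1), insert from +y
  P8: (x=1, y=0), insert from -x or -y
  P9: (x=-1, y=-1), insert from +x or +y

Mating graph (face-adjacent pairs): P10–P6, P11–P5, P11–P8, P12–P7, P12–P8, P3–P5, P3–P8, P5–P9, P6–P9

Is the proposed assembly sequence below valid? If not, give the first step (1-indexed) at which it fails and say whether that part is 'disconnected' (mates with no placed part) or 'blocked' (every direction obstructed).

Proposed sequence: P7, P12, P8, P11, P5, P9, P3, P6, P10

Invalid at step 7 (blocked)

1. P7@(2, 1) [+y clear] — {P7}
2. P12@(2, 0) [+x clear] — {P12, P7}
3. P8@(1, 0) [-x clear] — {P12, P7, P8}
4. P11@(1, -1) [+x clear] — {P11, P12, P7, P8}
5. P5@(0, -1) [+y clear] — {P11, P12, P5, P7, P8}
6. P9@(-1, -1) [+y clear] — {P11, P12, P5, P7, P8, P9}
7. P3@(0, 0) — +x/-y all obstructed ⇒ blocked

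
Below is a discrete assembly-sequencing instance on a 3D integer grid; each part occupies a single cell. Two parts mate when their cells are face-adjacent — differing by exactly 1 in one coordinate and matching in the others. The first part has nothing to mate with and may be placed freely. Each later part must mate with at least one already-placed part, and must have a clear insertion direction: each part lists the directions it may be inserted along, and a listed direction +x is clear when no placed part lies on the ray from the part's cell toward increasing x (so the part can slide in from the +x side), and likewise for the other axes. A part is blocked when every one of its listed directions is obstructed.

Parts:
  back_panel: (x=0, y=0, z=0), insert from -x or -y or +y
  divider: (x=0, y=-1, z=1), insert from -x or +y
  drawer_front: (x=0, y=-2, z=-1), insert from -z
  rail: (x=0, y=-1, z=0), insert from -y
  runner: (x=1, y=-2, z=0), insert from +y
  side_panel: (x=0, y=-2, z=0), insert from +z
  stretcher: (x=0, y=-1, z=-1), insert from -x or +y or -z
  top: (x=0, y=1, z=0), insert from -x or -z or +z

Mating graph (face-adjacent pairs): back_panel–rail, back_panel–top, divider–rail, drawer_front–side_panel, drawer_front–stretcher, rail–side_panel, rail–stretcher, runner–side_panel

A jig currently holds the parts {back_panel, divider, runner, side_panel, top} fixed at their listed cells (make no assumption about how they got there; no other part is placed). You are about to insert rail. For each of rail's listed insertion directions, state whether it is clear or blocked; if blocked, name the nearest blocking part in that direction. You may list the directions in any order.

-y: nearest on ray is side_panel@(0, -2, 0) ⇒ blocked

-y: blocked by side_panel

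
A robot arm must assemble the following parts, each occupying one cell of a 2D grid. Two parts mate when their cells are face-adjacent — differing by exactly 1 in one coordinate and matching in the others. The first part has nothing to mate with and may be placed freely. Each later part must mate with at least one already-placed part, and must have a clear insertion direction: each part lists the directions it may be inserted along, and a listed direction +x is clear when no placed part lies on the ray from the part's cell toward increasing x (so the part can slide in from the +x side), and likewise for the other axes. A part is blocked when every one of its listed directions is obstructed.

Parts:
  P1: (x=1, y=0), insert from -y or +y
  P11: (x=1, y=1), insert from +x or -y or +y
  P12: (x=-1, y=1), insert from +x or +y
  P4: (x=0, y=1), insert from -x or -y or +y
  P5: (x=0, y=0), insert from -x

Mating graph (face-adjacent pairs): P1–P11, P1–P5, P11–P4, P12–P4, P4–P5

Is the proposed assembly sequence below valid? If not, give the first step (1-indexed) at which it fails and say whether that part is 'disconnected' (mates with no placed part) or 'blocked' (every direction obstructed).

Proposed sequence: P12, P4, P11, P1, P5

Valid

1. P12@(-1, 1) [+x clear] — {P12}
2. P4@(0, 1) [-y clear] — {P12, P4}
3. P11@(1, 1) [+x clear] — {P11, P12, P4}
4. P1@(1, 0) [-y clear] — {P1, P11, P12, P4}
5. P5@(0, 0) [-x clear] — {P1, P11, P12, P4, P5}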